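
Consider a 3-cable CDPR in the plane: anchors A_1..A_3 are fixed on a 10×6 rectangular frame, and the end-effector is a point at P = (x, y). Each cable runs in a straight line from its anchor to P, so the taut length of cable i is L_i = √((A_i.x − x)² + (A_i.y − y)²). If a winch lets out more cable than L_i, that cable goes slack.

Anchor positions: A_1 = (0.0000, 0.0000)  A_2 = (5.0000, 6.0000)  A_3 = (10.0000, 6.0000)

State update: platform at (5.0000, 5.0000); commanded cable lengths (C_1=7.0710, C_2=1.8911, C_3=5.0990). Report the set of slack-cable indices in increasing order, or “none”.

2

cable 1: L_1 = ‖A_1−P‖ = 7.0711;  C_1 = 7.0710 → taut
cable 2: L_2 = ‖A_2−P‖ = 1.0000;  C_2 = 1.8911 → slack
cable 3: L_3 = ‖A_3−P‖ = 5.0990;  C_3 = 5.0990 → taut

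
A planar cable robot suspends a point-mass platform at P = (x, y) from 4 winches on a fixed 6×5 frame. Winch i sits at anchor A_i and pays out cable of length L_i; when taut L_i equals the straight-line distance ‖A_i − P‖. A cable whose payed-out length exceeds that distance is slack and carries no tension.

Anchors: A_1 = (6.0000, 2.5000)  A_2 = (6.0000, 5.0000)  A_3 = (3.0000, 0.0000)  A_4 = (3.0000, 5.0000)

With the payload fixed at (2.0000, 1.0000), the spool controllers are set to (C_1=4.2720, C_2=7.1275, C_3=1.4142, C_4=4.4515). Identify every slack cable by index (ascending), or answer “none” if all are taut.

2, 4

i=1: geometric 4.2720 vs commanded 4.2720 ⇒ taut
i=2: geometric 5.6569 vs commanded 7.1275 ⇒ slack
i=3: geometric 1.4142 vs commanded 1.4142 ⇒ taut
i=4: geometric 4.1231 vs commanded 4.4515 ⇒ slack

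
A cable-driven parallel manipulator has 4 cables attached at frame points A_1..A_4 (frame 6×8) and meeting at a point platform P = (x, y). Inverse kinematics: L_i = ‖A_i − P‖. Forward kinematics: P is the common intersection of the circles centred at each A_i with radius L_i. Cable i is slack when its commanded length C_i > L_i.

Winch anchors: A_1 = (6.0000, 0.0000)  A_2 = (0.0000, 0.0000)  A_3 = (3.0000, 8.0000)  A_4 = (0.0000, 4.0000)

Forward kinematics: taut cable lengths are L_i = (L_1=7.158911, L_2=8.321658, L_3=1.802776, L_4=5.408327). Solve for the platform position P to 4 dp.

each cable: (A_i−P)·(A_i−P) = L_i²; let c_i = ‖A_i‖²−L_i²
c_1 = 36.0000+0.0000−51.2500 = -15.2500
row 1: 12.0000x + 0.0000y = 54.0000  (c_2=-69.2500)
row 2: 6.0000x − 16.0000y = -85.0000  (c_3=69.7500)
row 3: 12.0000x − 8.0000y = -2.0000  (c_4=-13.2500)
Cramer on rows 1–2 → x = 4.5000, y = 7.0000
check cable 4: ‖A_4−P‖² = 29.2500 ≈ L_4² = 29.2500 ✓

(4.5000, 7.0000)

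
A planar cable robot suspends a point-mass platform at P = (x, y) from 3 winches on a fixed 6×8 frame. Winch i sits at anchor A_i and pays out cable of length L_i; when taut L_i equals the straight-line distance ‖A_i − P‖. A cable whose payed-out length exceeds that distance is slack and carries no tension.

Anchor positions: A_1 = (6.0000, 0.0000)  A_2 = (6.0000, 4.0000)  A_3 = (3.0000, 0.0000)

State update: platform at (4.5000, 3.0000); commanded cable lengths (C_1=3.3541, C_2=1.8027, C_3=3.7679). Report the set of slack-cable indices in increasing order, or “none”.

3

cable 1: √((1.5000)²+(-3.0000)²)=3.3541, C_1=3.3541: taut
cable 2: √((1.5000)²+(1.0000)²)=1.8028, C_2=1.8027: taut
cable 3: √((-1.5000)²+(-3.0000)²)=3.3541, C_3=3.7679: slack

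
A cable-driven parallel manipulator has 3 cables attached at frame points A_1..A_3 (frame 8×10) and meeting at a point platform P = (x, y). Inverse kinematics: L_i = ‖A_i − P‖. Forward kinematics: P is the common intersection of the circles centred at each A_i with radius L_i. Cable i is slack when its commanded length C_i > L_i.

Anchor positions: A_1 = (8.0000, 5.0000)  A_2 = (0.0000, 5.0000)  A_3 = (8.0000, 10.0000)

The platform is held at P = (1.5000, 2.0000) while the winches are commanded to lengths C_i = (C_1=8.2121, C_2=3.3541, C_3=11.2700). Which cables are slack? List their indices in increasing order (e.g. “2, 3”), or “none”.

cable 1: L_1 = ‖A_1−P‖ = 7.1589;  C_1 = 8.2121 → slack
cable 2: L_2 = ‖A_2−P‖ = 3.3541;  C_2 = 3.3541 → taut
cable 3: L_3 = ‖A_3−P‖ = 10.3078;  C_3 = 11.2700 → slack

1, 3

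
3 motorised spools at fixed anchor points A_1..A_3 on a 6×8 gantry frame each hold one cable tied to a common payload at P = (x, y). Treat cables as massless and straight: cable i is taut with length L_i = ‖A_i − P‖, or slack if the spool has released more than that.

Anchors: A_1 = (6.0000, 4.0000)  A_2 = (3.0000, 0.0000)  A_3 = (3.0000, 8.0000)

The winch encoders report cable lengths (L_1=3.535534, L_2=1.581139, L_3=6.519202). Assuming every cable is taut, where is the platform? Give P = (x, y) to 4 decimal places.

each cable: (A_i−P)·(A_i−P) = L_i²; let k_i = ‖A_i‖²−L_i²
k_1 = 36.0000+16.0000−12.5000 = 39.5000
row 1: 6.0000x + 8.0000y = 33.0000  (k_2=6.5000)
row 2: 6.0000x − 8.0000y = 9.0000  (k_3=30.5000)
Cramer on rows 1–2 → x = 3.5000, y = 1.5000

(3.5000, 1.5000)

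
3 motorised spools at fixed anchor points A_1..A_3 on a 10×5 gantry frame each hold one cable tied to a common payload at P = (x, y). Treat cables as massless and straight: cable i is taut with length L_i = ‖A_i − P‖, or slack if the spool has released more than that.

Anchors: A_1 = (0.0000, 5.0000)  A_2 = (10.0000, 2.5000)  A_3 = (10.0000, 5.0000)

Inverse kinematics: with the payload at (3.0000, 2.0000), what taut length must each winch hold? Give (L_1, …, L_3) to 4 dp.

L_1 = √((0.0000−3.0000)² + (5.0000−2.0000)²) = 4.2426
L_2 = √((10.0000−3.0000)² + (2.5000−2.0000)²) = 7.0178
L_3 = √((10.0000−3.0000)² + (5.0000−2.0000)²) = 7.6158

(4.2426, 7.0178, 7.6158)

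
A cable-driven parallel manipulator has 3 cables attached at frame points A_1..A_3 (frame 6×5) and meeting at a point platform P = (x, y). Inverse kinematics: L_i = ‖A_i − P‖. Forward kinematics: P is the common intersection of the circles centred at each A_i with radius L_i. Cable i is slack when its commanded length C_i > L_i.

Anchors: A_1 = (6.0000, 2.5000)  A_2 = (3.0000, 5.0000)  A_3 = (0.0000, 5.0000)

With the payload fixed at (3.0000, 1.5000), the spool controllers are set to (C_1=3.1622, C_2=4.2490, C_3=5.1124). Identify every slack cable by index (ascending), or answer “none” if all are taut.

2, 3

i=1: geometric 3.1623 vs commanded 3.1622 ⇒ taut
i=2: geometric 3.5000 vs commanded 4.2490 ⇒ slack
i=3: geometric 4.6098 vs commanded 5.1124 ⇒ slack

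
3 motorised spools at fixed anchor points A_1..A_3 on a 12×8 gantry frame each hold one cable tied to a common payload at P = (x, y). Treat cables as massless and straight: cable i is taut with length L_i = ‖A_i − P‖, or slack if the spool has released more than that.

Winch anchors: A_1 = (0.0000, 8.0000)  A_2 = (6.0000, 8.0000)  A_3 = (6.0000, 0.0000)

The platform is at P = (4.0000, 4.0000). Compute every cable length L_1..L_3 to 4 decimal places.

L_1 = √((0.0000−4.0000)² + (8.0000−4.0000)²) = 5.6569
L_2 = √((6.0000−4.0000)² + (8.0000−4.0000)²) = 4.4721
L_3 = √((6.0000−4.0000)² + (0.0000−4.0000)²) = 4.4721

(5.6569, 4.4721, 4.4721)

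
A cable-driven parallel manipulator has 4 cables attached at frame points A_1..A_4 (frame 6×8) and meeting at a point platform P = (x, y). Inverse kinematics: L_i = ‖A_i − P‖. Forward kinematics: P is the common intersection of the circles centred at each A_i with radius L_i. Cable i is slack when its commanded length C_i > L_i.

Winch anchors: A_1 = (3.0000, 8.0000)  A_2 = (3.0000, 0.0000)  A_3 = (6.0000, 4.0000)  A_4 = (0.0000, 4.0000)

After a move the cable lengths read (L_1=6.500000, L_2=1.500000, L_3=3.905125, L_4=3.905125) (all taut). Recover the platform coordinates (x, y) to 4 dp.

(3.0000, 1.5000)

each cable: (A_i−P)·(A_i−P) = L_i²; let c_i = ‖A_i‖²−L_i²
c_1 = 9.0000+64.0000−42.2500 = 30.7500
row 1: 0.0000x + 16.0000y = 24.0000  (c_2=6.7500)
row 2: -6.0000x + 8.0000y = -6.0000  (c_3=36.7500)
row 3: 6.0000x + 8.0000y = 30.0000  (c_4=0.7500)
Cramer on rows 1–2 → x = 3.0000, y = 1.5000
check cable 4: ‖A_4−P‖² = 15.2500 ≈ L_4² = 15.2500 ✓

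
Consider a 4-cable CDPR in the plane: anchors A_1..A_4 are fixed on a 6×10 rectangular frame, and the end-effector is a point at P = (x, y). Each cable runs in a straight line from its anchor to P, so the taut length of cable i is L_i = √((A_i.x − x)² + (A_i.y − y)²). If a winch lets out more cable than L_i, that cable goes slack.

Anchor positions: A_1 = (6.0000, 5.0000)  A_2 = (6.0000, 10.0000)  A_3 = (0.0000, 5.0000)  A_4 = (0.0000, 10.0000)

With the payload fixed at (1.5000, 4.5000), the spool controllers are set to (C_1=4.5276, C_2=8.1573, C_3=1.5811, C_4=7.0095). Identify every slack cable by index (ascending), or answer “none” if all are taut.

2, 4

i=1: geometric 4.5277 vs commanded 4.5276 ⇒ taut
i=2: geometric 7.1063 vs commanded 8.1573 ⇒ slack
i=3: geometric 1.5811 vs commanded 1.5811 ⇒ taut
i=4: geometric 5.7009 vs commanded 7.0095 ⇒ slack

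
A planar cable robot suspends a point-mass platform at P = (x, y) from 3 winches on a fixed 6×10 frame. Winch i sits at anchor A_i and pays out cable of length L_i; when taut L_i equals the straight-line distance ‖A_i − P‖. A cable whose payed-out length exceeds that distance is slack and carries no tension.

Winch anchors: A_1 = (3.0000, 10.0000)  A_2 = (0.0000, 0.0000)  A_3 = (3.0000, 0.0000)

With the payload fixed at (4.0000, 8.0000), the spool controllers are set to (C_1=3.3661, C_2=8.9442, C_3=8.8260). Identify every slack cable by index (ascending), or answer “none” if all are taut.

i=1: geometric 2.2361 vs commanded 3.3661 ⇒ slack
i=2: geometric 8.9443 vs commanded 8.9442 ⇒ taut
i=3: geometric 8.0623 vs commanded 8.8260 ⇒ slack

1, 3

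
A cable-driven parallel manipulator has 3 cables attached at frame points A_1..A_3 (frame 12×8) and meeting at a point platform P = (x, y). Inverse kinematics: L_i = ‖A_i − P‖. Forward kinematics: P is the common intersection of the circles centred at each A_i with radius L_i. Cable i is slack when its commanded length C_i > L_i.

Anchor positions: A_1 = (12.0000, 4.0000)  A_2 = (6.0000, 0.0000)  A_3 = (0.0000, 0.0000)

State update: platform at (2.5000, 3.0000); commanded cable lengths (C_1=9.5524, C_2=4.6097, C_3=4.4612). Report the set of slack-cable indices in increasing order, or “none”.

3

cable 1: L_1 = ‖A_1−P‖ = 9.5525;  C_1 = 9.5524 → taut
cable 2: L_2 = ‖A_2−P‖ = 4.6098;  C_2 = 4.6097 → taut
cable 3: L_3 = ‖A_3−P‖ = 3.9051;  C_3 = 4.4612 → slack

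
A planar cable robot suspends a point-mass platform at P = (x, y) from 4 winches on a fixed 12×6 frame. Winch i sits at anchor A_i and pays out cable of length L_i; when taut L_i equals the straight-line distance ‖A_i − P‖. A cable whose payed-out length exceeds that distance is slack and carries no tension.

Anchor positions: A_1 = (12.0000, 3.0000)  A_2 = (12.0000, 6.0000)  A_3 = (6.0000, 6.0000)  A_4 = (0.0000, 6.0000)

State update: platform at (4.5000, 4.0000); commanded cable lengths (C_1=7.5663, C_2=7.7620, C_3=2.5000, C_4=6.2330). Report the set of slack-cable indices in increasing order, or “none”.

cable 1: L_1 = ‖A_1−P‖ = 7.5664;  C_1 = 7.5663 → taut
cable 2: L_2 = ‖A_2−P‖ = 7.7621;  C_2 = 7.7620 → taut
cable 3: L_3 = ‖A_3−P‖ = 2.5000;  C_3 = 2.5000 → taut
cable 4: L_4 = ‖A_4−P‖ = 4.9244;  C_4 = 6.2330 → slack

4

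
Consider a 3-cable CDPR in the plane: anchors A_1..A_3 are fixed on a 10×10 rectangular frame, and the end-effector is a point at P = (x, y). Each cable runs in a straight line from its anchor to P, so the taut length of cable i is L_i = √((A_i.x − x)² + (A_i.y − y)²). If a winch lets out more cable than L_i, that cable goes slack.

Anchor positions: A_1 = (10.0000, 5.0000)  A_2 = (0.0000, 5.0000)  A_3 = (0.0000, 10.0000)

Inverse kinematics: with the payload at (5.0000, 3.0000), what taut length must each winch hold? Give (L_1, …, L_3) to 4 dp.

(5.3852, 5.3852, 8.6023)

L_1 = √((10.0000−5.0000)² + (5.0000−3.0000)²) = 5.3852
L_2 = √((0.0000−5.0000)² + (5.0000−3.0000)²) = 5.3852
L_3 = √((0.0000−5.0000)² + (10.0000−3.0000)²) = 8.6023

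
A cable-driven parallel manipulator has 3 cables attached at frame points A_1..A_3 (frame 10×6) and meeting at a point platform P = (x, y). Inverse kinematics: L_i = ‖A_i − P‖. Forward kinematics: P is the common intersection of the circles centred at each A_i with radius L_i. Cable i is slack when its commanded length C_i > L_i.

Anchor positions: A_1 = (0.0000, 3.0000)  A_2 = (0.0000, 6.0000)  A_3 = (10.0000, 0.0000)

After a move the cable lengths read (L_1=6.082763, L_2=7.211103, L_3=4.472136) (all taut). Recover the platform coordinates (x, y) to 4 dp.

(6.0000, 2.0000)

expand ‖A_i−P‖²=L_i² and subtract eq 1 (q_i ≔ ‖A_i‖²−L_i²)
q_1 = 0.0000+9.0000−37.0000 = -28.0000
eq1−eq2 → [0.0000  -6.0000]·P = -12.0000
eq1−eq3 → [-20.0000  6.0000]·P = -108.0000
2×2 solve → P = (6.0000, 2.0000)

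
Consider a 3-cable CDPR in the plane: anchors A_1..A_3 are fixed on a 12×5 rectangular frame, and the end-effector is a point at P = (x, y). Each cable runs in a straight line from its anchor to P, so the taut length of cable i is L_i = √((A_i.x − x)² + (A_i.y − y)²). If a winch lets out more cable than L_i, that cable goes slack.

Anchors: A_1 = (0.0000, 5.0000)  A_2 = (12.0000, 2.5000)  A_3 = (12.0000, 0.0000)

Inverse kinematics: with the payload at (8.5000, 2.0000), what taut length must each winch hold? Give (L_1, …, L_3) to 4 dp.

L_1: Δ = A_1−P = (-8.5000, 3.0000) → ‖Δ‖ = √81.2500 = 9.0139
L_2: Δ = A_2−P = (3.5000, 0.5000) → ‖Δ‖ = √12.5000 = 3.5355
L_3: Δ = A_3−P = (3.5000, -2.0000) → ‖Δ‖ = √16.2500 = 4.0311

(9.0139, 3.5355, 4.0311)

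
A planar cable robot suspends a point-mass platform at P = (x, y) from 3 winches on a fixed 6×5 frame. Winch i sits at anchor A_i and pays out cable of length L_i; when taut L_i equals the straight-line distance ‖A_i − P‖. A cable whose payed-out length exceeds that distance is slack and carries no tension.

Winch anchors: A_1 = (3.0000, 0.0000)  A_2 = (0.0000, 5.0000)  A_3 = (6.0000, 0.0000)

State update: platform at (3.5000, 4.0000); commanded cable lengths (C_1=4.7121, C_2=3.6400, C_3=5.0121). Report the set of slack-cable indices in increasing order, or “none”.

cable 1: √((-0.5000)²+(-4.0000)²)=4.0311, C_1=4.7121: slack
cable 2: √((-3.5000)²+(1.0000)²)=3.6401, C_2=3.6400: taut
cable 3: √((2.5000)²+(-4.0000)²)=4.7170, C_3=5.0121: slack

1, 3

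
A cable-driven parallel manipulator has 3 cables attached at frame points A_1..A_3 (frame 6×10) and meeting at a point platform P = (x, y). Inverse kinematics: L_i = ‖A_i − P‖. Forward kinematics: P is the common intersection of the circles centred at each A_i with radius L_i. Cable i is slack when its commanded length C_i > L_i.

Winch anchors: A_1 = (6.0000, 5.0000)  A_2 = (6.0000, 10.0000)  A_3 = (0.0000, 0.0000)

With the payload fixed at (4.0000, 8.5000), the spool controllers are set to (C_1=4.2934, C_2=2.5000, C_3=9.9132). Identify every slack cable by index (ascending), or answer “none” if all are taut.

cable 1: L_1 = ‖A_1−P‖ = 4.0311;  C_1 = 4.2934 → slack
cable 2: L_2 = ‖A_2−P‖ = 2.5000;  C_2 = 2.5000 → taut
cable 3: L_3 = ‖A_3−P‖ = 9.3941;  C_3 = 9.9132 → slack

1, 3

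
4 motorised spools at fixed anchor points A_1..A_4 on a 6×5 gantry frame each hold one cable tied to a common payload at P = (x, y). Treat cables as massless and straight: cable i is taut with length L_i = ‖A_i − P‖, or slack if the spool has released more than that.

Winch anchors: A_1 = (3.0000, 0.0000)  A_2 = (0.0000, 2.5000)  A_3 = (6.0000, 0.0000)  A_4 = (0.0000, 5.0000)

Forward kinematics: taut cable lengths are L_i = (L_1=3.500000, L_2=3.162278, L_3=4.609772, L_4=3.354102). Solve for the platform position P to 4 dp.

circle eqns → linear via eq_j − eq_1; set k_j = A_j·A_j − L_j²
k_1 = 9.0000+0.0000−12.2500 = -3.2500
6.0000·x − 5.0000·y = k_1−k_2 = 0.5000
-6.0000·x + 0.0000·y = k_1−k_3 = -18.0000
6.0000·x − 10.0000·y = k_1−k_4 = -17.0000
solve first two rows → x=3.0000, y=3.5000
check cable 4: ‖A_4−P‖² = 11.2500 ≈ L_4² = 11.2500 ✓

(3.0000, 3.5000)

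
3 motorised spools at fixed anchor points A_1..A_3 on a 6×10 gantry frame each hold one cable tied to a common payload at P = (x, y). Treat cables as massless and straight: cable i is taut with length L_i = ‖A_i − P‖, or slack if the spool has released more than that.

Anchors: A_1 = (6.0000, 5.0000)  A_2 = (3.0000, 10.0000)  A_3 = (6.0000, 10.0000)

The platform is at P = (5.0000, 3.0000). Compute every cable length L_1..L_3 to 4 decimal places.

L_1 = √((6.0000−5.0000)² + (5.0000−3.0000)²) = 2.2361
L_2 = √((3.0000−5.0000)² + (10.0000−3.0000)²) = 7.2801
L_3 = √((6.0000−5.0000)² + (10.0000−3.0000)²) = 7.0711

(2.2361, 7.2801, 7.0711)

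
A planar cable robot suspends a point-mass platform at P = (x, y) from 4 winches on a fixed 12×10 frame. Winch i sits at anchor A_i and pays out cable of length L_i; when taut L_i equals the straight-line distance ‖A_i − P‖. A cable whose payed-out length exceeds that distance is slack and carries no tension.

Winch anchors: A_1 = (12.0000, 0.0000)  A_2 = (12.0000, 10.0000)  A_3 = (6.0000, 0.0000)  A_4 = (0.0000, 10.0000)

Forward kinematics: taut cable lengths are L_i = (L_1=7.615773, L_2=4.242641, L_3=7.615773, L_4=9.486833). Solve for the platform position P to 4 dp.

(9.0000, 7.0000)

each cable: (A_i−P)·(A_i−P) = L_i²; let q_i = ‖A_i‖²−L_i²
q_1 = 144.0000+0.0000−58.0000 = 86.0000
row 1: 0.0000x − 20.0000y = -140.0000  (q_2=226.0000)
row 2: 12.0000x + 0.0000y = 108.0000  (q_3=-22.0000)
row 3: 24.0000x − 20.0000y = 76.0000  (q_4=10.0000)
Cramer on rows 1–2 → x = 9.0000, y = 7.0000
check cable 4: ‖A_4−P‖² = 90.0000 ≈ L_4² = 90.0000 ✓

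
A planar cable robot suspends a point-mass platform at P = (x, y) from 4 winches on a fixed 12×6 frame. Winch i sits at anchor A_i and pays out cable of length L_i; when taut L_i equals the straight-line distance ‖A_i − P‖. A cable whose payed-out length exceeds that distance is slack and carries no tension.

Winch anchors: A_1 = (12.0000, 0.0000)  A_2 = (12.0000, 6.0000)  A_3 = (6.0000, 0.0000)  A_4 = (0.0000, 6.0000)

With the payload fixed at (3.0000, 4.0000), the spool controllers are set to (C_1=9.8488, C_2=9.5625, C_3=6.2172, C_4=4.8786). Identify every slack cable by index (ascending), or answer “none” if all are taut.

i=1: geometric 9.8489 vs commanded 9.8488 ⇒ taut
i=2: geometric 9.2195 vs commanded 9.5625 ⇒ slack
i=3: geometric 5.0000 vs commanded 6.2172 ⇒ slack
i=4: geometric 3.6056 vs commanded 4.8786 ⇒ slack

2, 3, 4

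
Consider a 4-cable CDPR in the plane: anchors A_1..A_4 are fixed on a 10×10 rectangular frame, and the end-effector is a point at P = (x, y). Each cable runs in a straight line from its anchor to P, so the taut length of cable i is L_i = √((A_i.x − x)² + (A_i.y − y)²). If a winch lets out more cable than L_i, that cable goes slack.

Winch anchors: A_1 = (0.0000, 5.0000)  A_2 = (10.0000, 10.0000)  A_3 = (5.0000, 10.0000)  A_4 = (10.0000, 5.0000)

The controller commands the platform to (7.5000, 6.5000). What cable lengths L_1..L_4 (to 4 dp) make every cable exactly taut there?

(7.6485, 4.3012, 4.3012, 2.9155)

L_1 = √((0.0000−7.5000)² + (5.0000−6.5000)²) = 7.6485
L_2 = √((10.0000−7.5000)² + (10.0000−6.5000)²) = 4.3012
L_3 = √((5.0000−7.5000)² + (10.0000−6.5000)²) = 4.3012
L_4 = √((10.0000−7.5000)² + (5.0000−6.5000)²) = 2.9155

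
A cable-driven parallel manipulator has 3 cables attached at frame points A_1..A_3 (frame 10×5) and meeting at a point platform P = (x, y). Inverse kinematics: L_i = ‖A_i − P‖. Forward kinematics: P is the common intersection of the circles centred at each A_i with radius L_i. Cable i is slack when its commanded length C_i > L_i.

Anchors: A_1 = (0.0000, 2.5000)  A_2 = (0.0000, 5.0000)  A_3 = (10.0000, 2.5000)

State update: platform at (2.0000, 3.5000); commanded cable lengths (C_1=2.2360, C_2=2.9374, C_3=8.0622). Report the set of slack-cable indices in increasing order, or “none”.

2

i=1: geometric 2.2361 vs commanded 2.2360 ⇒ taut
i=2: geometric 2.5000 vs commanded 2.9374 ⇒ slack
i=3: geometric 8.0623 vs commanded 8.0622 ⇒ taut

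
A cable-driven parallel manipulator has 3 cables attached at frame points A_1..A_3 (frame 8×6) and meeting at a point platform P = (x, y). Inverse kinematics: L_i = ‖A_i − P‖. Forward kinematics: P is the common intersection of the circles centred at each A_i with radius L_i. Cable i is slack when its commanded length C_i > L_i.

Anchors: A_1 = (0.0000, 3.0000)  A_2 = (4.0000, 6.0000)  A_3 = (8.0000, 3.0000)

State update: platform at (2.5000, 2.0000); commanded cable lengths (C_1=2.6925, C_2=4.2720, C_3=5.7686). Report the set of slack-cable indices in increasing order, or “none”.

i=1: geometric 2.6926 vs commanded 2.6925 ⇒ taut
i=2: geometric 4.2720 vs commanded 4.2720 ⇒ taut
i=3: geometric 5.5902 vs commanded 5.7686 ⇒ slack

3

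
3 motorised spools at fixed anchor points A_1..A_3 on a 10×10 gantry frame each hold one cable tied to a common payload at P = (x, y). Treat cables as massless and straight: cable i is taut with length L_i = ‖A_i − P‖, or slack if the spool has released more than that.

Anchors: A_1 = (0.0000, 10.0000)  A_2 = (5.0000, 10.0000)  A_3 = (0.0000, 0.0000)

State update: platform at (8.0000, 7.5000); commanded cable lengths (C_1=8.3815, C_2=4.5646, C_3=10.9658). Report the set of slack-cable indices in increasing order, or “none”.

i=1: geometric 8.3815 vs commanded 8.3815 ⇒ taut
i=2: geometric 3.9051 vs commanded 4.5646 ⇒ slack
i=3: geometric 10.9659 vs commanded 10.9658 ⇒ taut

2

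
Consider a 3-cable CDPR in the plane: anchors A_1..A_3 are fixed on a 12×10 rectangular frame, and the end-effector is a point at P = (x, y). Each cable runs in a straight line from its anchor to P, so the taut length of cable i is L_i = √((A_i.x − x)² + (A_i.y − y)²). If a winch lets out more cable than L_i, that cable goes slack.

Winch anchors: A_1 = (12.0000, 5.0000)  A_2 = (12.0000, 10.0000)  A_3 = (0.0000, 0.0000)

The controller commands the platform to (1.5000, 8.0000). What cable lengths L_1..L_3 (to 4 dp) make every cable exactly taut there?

cable 1: Δx=10.5000, Δy=-3.0000; L_1 = √(Δx²+Δy²) = 10.9202
cable 2: Δx=10.5000, Δy=2.0000; L_2 = √(Δx²+Δy²) = 10.6888
cable 3: Δx=-1.5000, Δy=-8.0000; L_3 = √(Δx²+Δy²) = 8.1394

(10.9202, 10.6888, 8.1394)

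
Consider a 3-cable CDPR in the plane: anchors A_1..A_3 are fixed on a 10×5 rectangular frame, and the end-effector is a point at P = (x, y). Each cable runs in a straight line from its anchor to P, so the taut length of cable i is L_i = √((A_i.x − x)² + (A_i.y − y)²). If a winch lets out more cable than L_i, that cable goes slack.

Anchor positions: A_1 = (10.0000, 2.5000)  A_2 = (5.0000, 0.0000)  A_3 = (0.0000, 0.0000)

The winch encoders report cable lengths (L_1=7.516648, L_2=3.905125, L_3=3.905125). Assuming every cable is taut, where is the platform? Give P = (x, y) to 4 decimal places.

each cable: (A_i−P)·(A_i−P) = L_i²; let c_i = ‖A_i‖²−L_i²
c_1 = 100.0000+6.2500−56.5000 = 49.7500
row 1: 10.0000x + 5.0000y = 40.0000  (c_2=9.7500)
row 2: 20.0000x + 5.0000y = 65.0000  (c_3=-15.2500)
Cramer on rows 1–2 → x = 2.5000, y = 3.0000

(2.5000, 3.0000)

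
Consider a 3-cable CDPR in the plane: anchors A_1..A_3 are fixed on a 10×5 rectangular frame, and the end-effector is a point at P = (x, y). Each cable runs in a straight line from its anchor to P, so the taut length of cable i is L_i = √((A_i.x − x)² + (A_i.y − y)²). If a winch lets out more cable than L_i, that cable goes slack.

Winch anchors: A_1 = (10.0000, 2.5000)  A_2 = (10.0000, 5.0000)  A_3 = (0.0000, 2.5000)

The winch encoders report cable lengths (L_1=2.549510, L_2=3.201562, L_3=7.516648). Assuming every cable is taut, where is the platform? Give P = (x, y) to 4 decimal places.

(7.5000, 3.0000)

each cable: (A_i−P)·(A_i−P) = L_i²; let k_i = ‖A_i‖²−L_i²
k_1 = 100.0000+6.2500−6.5000 = 99.7500
row 1: 0.0000x − 5.0000y = -15.0000  (k_2=114.7500)
row 2: 20.0000x + 0.0000y = 150.0000  (k_3=-50.2500)
Cramer on rows 1–2 → x = 7.5000, y = 3.0000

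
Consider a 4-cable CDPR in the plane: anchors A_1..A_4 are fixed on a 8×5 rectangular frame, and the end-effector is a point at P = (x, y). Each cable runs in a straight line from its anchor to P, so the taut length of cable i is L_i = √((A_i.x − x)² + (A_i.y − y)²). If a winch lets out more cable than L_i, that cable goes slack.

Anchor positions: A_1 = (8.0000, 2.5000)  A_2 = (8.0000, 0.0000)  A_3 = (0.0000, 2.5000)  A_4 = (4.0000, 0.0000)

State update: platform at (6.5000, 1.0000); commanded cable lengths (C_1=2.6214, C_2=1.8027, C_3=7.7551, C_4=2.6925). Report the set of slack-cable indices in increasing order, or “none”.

i=1: geometric 2.1213 vs commanded 2.6214 ⇒ slack
i=2: geometric 1.8028 vs commanded 1.8027 ⇒ taut
i=3: geometric 6.6708 vs commanded 7.7551 ⇒ slack
i=4: geometric 2.6926 vs commanded 2.6925 ⇒ taut

1, 3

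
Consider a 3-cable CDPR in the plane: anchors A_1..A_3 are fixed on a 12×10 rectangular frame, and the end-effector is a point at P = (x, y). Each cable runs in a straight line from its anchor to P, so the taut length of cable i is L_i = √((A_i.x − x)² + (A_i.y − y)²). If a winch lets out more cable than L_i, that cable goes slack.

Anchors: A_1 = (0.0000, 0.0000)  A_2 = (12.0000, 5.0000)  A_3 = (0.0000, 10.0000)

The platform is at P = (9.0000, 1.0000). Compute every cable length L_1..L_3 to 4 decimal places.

L_1 = √((0.0000−9.0000)² + (0.0000−1.0000)²) = 9.0554
L_2 = √((12.0000−9.0000)² + (5.0000−1.0000)²) = 5.0000
L_3 = √((0.0000−9.0000)² + (10.0000−1.0000)²) = 12.7279

(9.0554, 5.0000, 12.7279)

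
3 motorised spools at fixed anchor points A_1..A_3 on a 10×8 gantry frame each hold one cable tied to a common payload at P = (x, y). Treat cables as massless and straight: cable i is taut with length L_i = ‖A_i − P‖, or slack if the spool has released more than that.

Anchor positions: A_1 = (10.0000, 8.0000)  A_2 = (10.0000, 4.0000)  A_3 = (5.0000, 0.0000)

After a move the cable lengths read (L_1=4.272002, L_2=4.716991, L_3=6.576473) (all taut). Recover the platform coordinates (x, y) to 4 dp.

each cable: (A_i−P)·(A_i−P) = L_i²; let k_i = ‖A_i‖²−L_i²
k_1 = 100.0000+64.0000−18.2500 = 145.7500
row 1: 0.0000x + 8.0000y = 52.0000  (k_2=93.7500)
row 2: 10.0000x + 16.0000y = 164.0000  (k_3=-18.2500)
Cramer on rows 1–2 → x = 6.0000, y = 6.5000

(6.0000, 6.5000)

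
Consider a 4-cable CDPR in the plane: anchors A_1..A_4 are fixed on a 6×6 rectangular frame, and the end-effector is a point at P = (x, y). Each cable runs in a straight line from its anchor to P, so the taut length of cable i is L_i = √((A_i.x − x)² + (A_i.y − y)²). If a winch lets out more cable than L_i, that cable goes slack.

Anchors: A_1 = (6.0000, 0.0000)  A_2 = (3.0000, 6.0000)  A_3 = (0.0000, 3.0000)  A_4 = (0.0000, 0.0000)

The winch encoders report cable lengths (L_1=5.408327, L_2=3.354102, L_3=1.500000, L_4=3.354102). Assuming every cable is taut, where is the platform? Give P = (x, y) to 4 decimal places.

expand ‖A_i−P‖²=L_i² and subtract eq 1 (q_i ≔ ‖A_i‖²−L_i²)
q_1 = 36.0000+0.0000−29.2500 = 6.7500
eq1−eq2 → [6.0000  -12.0000]·P = -27.0000
eq1−eq3 → [12.0000  -6.0000]·P = 0.0000
eq1−eq4 → [12.0000  0.0000]·P = 18.0000
2×2 solve → P = (1.5000, 3.0000)
check cable 4: ‖A_4−P‖² = 11.2500 ≈ L_4² = 11.2500 ✓

(1.5000, 3.0000)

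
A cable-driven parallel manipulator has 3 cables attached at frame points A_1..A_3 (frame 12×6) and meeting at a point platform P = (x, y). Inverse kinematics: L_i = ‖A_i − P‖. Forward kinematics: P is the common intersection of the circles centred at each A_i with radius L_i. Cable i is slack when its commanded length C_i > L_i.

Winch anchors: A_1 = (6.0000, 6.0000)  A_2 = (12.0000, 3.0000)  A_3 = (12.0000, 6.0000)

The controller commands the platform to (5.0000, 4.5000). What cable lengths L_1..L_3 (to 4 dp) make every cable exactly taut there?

L_1 = √((6.0000−5.0000)² + (6.0000−4.5000)²) = 1.8028
L_2 = √((12.0000−5.0000)² + (3.0000−4.5000)²) = 7.1589
L_3 = √((12.0000−5.0000)² + (6.0000−4.5000)²) = 7.1589

(1.8028, 7.1589, 7.1589)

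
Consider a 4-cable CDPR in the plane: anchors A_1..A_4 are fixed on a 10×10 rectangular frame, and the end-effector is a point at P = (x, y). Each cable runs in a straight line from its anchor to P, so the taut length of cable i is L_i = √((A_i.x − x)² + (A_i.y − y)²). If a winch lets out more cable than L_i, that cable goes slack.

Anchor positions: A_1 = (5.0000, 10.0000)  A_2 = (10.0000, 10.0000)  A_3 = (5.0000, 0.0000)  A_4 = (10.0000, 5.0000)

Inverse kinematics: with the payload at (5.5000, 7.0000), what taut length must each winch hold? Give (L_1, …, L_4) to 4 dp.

(3.0414, 5.4083, 7.0178, 4.9244)

L_1 = √((5.0000−5.5000)² + (10.0000−7.0000)²) = 3.0414
L_2 = √((10.0000−5.5000)² + (10.0000−7.0000)²) = 5.4083
L_3 = √((5.0000−5.5000)² + (0.0000−7.0000)²) = 7.0178
L_4 = √((10.0000−5.5000)² + (5.0000−7.0000)²) = 4.9244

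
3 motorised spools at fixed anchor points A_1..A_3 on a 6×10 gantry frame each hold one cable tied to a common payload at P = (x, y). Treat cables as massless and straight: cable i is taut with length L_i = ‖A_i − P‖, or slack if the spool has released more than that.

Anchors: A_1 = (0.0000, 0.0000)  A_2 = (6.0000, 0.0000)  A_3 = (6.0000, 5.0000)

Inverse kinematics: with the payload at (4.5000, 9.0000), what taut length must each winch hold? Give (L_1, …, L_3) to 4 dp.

(10.0623, 9.1241, 4.2720)

L_1: Δ = A_1−P = (-4.5000, -9.0000) → ‖Δ‖ = √101.2500 = 10.0623
L_2: Δ = A_2−P = (1.5000, -9.0000) → ‖Δ‖ = √83.2500 = 9.1241
L_3: Δ = A_3−P = (1.5000, -4.0000) → ‖Δ‖ = √18.2500 = 4.2720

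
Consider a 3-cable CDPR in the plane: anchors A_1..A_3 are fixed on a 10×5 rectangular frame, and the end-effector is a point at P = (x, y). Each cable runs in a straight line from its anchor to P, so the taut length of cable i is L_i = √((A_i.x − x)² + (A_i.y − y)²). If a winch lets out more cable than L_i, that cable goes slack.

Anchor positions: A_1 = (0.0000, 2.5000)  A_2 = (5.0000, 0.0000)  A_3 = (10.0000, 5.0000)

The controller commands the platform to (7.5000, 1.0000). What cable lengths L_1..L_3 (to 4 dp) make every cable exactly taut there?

(7.6485, 2.6926, 4.7170)

L_1: Δ = A_1−P = (-7.5000, 1.5000) → ‖Δ‖ = √58.5000 = 7.6485
L_2: Δ = A_2−P = (-2.5000, -1.0000) → ‖Δ‖ = √7.2500 = 2.6926
L_3: Δ = A_3−P = (2.5000, 4.0000) → ‖Δ‖ = √22.2500 = 4.7170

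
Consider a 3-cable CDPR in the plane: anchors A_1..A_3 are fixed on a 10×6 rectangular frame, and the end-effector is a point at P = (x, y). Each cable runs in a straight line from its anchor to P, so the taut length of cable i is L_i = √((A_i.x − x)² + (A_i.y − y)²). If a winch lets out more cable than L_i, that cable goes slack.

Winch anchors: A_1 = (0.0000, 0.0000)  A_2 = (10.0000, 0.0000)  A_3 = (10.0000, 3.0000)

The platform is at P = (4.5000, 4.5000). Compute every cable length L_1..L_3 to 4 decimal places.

(6.3640, 7.1063, 5.7009)

L_1: Δ = A_1−P = (-4.5000, -4.5000) → ‖Δ‖ = √40.5000 = 6.3640
L_2: Δ = A_2−P = (5.5000, -4.5000) → ‖Δ‖ = √50.5000 = 7.1063
L_3: Δ = A_3−P = (5.5000, -1.5000) → ‖Δ‖ = √32.5000 = 5.7009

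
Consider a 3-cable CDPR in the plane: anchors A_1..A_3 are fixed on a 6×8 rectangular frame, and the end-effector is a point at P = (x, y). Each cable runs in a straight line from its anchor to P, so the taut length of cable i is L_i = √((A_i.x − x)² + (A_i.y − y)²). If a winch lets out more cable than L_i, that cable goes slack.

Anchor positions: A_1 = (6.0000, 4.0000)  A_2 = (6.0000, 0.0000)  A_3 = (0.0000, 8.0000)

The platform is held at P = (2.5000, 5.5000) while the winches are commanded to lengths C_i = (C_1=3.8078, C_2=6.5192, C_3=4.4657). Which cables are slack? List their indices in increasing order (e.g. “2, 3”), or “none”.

3

cable 1: √((3.5000)²+(-1.5000)²)=3.8079, C_1=3.8078: taut
cable 2: √((3.5000)²+(-5.5000)²)=6.5192, C_2=6.5192: taut
cable 3: √((-2.5000)²+(2.5000)²)=3.5355, C_3=4.4657: slack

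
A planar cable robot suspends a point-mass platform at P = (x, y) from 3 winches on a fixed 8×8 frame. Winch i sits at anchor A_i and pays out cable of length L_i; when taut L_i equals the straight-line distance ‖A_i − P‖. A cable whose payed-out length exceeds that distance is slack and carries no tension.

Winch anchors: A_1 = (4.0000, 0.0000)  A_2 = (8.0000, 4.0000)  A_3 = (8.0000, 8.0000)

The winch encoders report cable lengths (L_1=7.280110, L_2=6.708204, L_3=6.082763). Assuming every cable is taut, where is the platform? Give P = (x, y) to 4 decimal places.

each cable: (A_i−P)·(A_i−P) = L_i²; let q_i = ‖A_i‖²−L_i²
q_1 = 16.0000+0.0000−53.0000 = -37.0000
row 1: -8.0000x − 8.0000y = -72.0000  (q_2=35.0000)
row 2: -8.0000x − 16.0000y = -128.0000  (q_3=91.0000)
Cramer on rows 1–2 → x = 2.0000, y = 7.0000

(2.0000, 7.0000)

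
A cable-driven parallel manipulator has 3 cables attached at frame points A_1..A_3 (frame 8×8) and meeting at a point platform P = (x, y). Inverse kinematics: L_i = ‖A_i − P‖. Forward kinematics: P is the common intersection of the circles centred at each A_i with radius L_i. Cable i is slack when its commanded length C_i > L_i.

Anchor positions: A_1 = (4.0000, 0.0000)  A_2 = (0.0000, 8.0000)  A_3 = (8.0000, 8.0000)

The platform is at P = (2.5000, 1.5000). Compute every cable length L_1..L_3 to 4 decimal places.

cable 1: Δx=1.5000, Δy=-1.5000; L_1 = √(Δx²+Δy²) = 2.1213
cable 2: Δx=-2.5000, Δy=6.5000; L_2 = √(Δx²+Δy²) = 6.9642
cable 3: Δx=5.5000, Δy=6.5000; L_3 = √(Δx²+Δy²) = 8.5147

(2.1213, 6.9642, 8.5147)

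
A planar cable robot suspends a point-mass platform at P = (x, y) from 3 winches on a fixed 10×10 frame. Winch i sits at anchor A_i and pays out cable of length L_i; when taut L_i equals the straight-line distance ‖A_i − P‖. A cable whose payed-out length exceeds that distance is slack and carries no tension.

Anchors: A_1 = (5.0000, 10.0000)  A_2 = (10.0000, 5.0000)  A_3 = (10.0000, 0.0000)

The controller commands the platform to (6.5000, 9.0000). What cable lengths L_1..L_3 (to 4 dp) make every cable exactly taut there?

L_1 = √((5.0000−6.5000)² + (10.0000−9.0000)²) = 1.8028
L_2 = √((10.0000−6.5000)² + (5.0000−9.0000)²) = 5.3151
L_3 = √((10.0000−6.5000)² + (0.0000−9.0000)²) = 9.6566

(1.8028, 5.3151, 9.6566)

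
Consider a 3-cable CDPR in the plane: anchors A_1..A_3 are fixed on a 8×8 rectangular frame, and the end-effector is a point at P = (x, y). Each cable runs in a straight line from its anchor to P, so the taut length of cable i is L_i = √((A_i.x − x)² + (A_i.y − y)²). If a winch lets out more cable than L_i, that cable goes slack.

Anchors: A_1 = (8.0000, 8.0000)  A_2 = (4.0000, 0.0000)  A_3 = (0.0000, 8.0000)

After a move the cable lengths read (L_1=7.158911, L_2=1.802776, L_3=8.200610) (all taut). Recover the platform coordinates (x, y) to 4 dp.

each cable: (A_i−P)·(A_i−P) = L_i²; let q_i = ‖A_i‖²−L_i²
q_1 = 64.0000+64.0000−51.2500 = 76.7500
row 1: 8.0000x + 16.0000y = 64.0000  (q_2=12.7500)
row 2: 16.0000x + 0.0000y = 80.0000  (q_3=-3.2500)
Cramer on rows 1–2 → x = 5.0000, y = 1.5000

(5.0000, 1.5000)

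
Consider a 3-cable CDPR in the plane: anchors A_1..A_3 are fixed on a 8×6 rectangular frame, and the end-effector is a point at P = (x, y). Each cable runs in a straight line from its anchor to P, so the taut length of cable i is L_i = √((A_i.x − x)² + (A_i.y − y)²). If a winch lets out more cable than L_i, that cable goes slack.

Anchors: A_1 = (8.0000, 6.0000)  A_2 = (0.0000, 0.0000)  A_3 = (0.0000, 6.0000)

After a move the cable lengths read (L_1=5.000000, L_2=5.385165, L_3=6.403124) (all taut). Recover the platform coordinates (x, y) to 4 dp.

circle eqns → linear via eq_j − eq_1; set k_j = A_j·A_j − L_j²
k_1 = 64.0000+36.0000−25.0000 = 75.0000
16.0000·x + 12.0000·y = k_1−k_2 = 104.0000
16.0000·x + 0.0000·y = k_1−k_3 = 80.0000
solve first two rows → x=5.0000, y=2.0000

(5.0000, 2.0000)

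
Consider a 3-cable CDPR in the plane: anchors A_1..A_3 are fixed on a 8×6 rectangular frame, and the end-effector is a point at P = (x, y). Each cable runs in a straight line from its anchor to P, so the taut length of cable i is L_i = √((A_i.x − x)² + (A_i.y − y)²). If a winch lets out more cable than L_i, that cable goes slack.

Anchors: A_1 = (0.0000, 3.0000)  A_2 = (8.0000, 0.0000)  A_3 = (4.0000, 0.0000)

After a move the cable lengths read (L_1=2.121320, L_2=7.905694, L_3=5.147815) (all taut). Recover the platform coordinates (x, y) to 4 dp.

(1.5000, 4.5000)

expand ‖A_i−P‖²=L_i² and subtract eq 1 (q_i ≔ ‖A_i‖²−L_i²)
q_1 = 0.0000+9.0000−4.5000 = 4.5000
eq1−eq2 → [-16.0000  6.0000]·P = 3.0000
eq1−eq3 → [-8.0000  6.0000]·P = 15.0000
2×2 solve → P = (1.5000, 4.5000)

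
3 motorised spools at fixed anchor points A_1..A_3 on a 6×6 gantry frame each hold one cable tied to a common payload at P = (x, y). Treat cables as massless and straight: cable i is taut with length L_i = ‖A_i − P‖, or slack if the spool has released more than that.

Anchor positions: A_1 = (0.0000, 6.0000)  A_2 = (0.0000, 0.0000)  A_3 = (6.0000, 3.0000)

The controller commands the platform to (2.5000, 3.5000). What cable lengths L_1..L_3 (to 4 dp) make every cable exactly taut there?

(3.5355, 4.3012, 3.5355)

L_1 = √((0.0000−2.5000)² + (6.0000−3.5000)²) = 3.5355
L_2 = √((0.0000−2.5000)² + (0.0000−3.5000)²) = 4.3012
L_3 = √((6.0000−2.5000)² + (3.0000−3.5000)²) = 3.5355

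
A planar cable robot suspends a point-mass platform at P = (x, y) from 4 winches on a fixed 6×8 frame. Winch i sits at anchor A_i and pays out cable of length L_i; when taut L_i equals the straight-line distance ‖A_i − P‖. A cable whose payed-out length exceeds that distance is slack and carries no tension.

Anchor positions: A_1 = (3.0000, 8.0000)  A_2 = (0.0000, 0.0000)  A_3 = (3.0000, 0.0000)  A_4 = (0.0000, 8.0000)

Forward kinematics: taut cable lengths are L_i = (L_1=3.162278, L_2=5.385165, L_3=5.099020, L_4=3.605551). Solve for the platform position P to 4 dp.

expand ‖A_i−P‖²=L_i² and subtract eq 1 (c_i ≔ ‖A_i‖²−L_i²)
c_1 = 9.0000+64.0000−10.0000 = 63.0000
eq1−eq2 → [6.0000  16.0000]·P = 92.0000
eq1−eq3 → [0.0000  16.0000]·P = 80.0000
eq1−eq4 → [6.0000  0.0000]·P = 12.0000
2×2 solve → P = (2.0000, 5.0000)
check cable 4: ‖A_4−P‖² = 13.0000 ≈ L_4² = 13.0000 ✓

(2.0000, 5.0000)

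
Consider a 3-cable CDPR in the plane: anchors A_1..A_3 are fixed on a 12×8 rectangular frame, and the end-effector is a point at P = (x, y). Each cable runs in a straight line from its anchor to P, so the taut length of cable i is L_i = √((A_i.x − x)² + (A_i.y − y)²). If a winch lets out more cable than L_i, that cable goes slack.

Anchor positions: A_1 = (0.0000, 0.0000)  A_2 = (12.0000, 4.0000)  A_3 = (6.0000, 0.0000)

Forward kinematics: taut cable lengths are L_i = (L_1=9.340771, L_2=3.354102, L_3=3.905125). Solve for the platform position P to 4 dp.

(9.0000, 2.5000)

each cable: (A_i−P)·(A_i−P) = L_i²; let q_i = ‖A_i‖²−L_i²
q_1 = 0.0000+0.0000−87.2500 = -87.2500
row 1: -24.0000x − 8.0000y = -236.0000  (q_2=148.7500)
row 2: -12.0000x + 0.0000y = -108.0000  (q_3=20.7500)
Cramer on rows 1–2 → x = 9.0000, y = 2.5000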